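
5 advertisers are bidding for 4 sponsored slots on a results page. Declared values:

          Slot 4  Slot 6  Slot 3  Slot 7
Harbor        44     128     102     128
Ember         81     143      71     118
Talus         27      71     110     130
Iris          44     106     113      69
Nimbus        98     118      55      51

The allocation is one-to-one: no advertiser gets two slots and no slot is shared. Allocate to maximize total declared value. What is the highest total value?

Max total: $484

This is a one-to-one assignment (maximum-weight bipartite matching).
Optimal: Nimbus→Slot 4 ($98), Ember→Slot 6 ($143), Iris→Slot 3 ($113), Talus→Slot 7 ($130) — total 98+143+113+130 = $484.
Row-greedy (each advertiser in turn takes its best remaining slot) gives $400, worse by 84.
Next-best assignment: Nimbus→Slot 4, Ember→Slot 6, Iris→Slot 3, Harbor→Slot 7 = $482.
No other one-to-one assignment exceeds $484.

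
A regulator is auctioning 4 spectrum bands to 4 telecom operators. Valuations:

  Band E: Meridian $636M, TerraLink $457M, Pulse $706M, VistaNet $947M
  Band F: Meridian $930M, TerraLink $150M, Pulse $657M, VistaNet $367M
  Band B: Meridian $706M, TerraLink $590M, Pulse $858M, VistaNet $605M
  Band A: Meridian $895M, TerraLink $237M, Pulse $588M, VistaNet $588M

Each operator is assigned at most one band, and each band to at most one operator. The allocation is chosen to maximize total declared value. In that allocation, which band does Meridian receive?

Meridian receives Band A.

This is the linear assignment problem.
Optimal: Meridian→Band A ($895M), TerraLink→Band B ($590M), Pulse→Band F ($657M), VistaNet→Band E ($947M) — total 895+590+657+947 = $3089M.
Row-greedy (each operator in turn takes its best remaining band) gives $2814M, worse by 275.
Next-best assignment: Meridian→Band F, TerraLink→Band B, Pulse→Band A, VistaNet→Band E = $3055M.
No other one-to-one assignment exceeds $3089M.
Meridian's own top band is Band F ($930M), but forcing Meridian→Band F and reassigning the rest optimally gives only $3055M — worse by 34.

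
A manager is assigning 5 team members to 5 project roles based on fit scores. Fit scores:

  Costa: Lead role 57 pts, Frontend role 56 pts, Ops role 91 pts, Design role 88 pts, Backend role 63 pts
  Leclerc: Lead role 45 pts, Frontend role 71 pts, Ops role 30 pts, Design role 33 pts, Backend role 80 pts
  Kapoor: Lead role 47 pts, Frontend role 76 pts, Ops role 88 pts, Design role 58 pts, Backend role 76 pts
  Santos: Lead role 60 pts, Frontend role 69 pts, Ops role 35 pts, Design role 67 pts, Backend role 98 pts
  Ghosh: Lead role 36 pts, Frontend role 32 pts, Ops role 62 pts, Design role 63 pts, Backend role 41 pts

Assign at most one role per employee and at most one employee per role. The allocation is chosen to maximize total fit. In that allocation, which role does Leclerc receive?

Leclerc receives Frontend role.

This is the linear assignment problem.
Optimal: Costa→Design role (88 pts), Leclerc→Frontend role (71 pts), Kapoor→Ops role (88 pts), Santos→Backend role (98 pts), Ghosh→Lead role (36 pts) — total 88+71+88+98+36 = 381 pts.
Max-entry greedy (repeatedly take the single best remaining cell) gives 373 pts, worse by 8.
Next-best assignment: Costa→Lead role, Leclerc→Frontend role, Kapoor→Ops role, Santos→Backend role, Ghosh→Design role = 377 pts.
No other one-to-one assignment exceeds 381 pts.
Leclerc's own top role is Backend role (80 pts), but forcing Leclerc→Backend role and reassigning the rest optimally gives only 370 pts — worse by 11.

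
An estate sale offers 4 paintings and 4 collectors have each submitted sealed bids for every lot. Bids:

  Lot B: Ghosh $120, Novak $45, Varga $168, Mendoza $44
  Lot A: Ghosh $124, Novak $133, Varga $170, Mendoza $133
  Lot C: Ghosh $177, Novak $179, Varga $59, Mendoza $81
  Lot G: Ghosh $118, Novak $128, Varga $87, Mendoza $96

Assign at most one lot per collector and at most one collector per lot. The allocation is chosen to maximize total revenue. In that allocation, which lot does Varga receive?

Varga receives Lot B.

Optimal: Ghosh→Lot C ($177), Novak→Lot G ($128), Varga→Lot B ($168), Mendoza→Lot A ($133) — total 177+128+168+133 = $606.
Max-entry greedy (repeatedly take the single best remaining cell) gives $565, worse by 41.
Varga's own top lot is Lot A ($170), but forcing Varga→Lot A and reassigning the rest optimally gives only $565 — worse by 41.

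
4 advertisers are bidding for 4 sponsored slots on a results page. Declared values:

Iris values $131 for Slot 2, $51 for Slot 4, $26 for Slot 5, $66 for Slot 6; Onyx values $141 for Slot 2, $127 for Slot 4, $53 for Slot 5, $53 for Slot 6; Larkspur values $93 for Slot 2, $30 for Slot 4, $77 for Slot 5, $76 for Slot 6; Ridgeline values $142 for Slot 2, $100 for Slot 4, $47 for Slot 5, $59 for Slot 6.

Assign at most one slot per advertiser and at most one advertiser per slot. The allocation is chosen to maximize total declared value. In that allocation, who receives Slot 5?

Larkspur receives Slot 5.

Optimal: Iris→Slot 6 ($66), Onyx→Slot 4 ($127), Larkspur→Slot 5 ($77), Ridgeline→Slot 2 ($142) — total 66+127+77+142 = $412.
Row-greedy (each advertiser in turn takes its best remaining slot) gives $394, worse by 18.
Checked against all permutations: $412 is optimal.
Larkspur's own top slot is Slot 2 ($93), but forcing Larkspur→Slot 2 and reassigning the rest optimally gives only $333 — worse by 79.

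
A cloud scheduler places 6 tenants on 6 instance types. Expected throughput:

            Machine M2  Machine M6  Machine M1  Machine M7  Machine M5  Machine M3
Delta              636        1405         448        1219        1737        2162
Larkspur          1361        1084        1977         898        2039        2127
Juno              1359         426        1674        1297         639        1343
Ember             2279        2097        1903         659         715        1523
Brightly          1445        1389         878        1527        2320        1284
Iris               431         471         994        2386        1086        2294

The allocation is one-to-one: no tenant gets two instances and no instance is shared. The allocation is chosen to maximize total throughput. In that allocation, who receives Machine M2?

Juno receives Machine M2.

Optimal: Delta→Machine M3 (2162 ops/s), Larkspur→Machine M1 (1977 ops/s), Juno→Machine M2 (1359 ops/s), Ember→Machine M6 (2097 ops/s), Brightly→Machine M5 (2320 ops/s), Iris→Machine M7 (2386 ops/s) — total 2162+1977+1359+2097+2320+2386 = 12301 ops/s.
Max-entry greedy (repeatedly take the single best remaining cell) gives 11550 ops/s, worse by 751.
Swapping Delta↔Ember (Delta→Machine M6 1405 ops/s, Ember→Machine M3 1523 ops/s) loses 1331.
No other one-to-one assignment exceeds 12301 ops/s.
Juno's own top instance is Machine M1 (1674 ops/s), but forcing Juno→Machine M1 and reassigning the rest optimally gives only 12191 ops/s — worse by 110.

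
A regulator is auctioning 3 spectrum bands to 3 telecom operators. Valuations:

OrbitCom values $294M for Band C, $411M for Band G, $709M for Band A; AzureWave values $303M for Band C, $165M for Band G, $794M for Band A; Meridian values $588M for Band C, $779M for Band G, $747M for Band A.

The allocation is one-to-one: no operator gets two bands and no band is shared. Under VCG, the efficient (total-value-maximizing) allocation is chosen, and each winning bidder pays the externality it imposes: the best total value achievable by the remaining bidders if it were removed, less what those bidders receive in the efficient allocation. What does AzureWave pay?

Efficient allocation: OrbitCom→Band C ($294M), AzureWave→Band A ($794M), Meridian→Band G ($779M); total welfare W = $1867M.
AzureWave receives Band A at value $794M, so the others get W − 794 = $1073M.
Without AzureWave: best allocation of the remaining 2 bidders over all 3 bands is OrbitCom→Band A ($709M), Meridian→Band G ($779M), total $1488M.
VCG payment = (others' best without AzureWave) − (others' welfare with AzureWave) = 1488 − 1073 = $415M.

AzureWave pays $415M.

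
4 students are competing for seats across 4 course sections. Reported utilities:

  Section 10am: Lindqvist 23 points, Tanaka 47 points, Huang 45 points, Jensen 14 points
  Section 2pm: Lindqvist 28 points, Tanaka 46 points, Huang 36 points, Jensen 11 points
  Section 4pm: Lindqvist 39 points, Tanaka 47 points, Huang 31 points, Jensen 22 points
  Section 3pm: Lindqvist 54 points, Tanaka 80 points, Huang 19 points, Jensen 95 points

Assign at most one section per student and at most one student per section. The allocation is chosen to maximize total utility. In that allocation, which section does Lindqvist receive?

Optimal: Lindqvist→Section 4pm (39 points), Tanaka→Section 2pm (46 points), Huang→Section 10am (45 points), Jensen→Section 3pm (95 points) — total 39+46+45+95 = 225 points.
Max-entry greedy (repeatedly take the single best remaining cell) gives 217 points, worse by 8.
Swapping Lindqvist↔Huang (Lindqvist→Section 10am 23 points, Huang→Section 4pm 31 points) loses 30.
Checked against all permutations: 225 points is optimal.
Lindqvist's own top section is Section 3pm (54 points), but forcing Lindqvist→Section 3pm and reassigning the rest optimally gives only 167 points — worse by 58.

Lindqvist receives Section 4pm.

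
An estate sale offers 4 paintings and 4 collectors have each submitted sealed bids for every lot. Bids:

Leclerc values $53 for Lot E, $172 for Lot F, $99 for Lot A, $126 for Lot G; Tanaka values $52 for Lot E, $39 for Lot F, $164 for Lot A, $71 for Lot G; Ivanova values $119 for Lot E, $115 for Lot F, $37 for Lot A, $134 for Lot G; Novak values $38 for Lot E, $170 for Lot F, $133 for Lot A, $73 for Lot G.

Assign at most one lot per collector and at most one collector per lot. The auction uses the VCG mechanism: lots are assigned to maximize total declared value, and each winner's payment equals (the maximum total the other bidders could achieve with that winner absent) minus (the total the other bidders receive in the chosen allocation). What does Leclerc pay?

Leclerc pays $15.

Efficient allocation: Leclerc→Lot G ($126), Tanaka→Lot A ($164), Ivanova→Lot E ($119), Novak→Lot F ($170); total welfare W = $579.
Leclerc receives Lot G at value $126, so the others get W − 126 = $453.
Without Leclerc: best allocation of the remaining 3 bidders over all 4 lots is Tanaka→Lot A ($164), Ivanova→Lot G ($134), Novak→Lot F ($170), total $468.
VCG payment = (others' best without Leclerc) − (others' welfare with Leclerc) = 468 − 453 = $15.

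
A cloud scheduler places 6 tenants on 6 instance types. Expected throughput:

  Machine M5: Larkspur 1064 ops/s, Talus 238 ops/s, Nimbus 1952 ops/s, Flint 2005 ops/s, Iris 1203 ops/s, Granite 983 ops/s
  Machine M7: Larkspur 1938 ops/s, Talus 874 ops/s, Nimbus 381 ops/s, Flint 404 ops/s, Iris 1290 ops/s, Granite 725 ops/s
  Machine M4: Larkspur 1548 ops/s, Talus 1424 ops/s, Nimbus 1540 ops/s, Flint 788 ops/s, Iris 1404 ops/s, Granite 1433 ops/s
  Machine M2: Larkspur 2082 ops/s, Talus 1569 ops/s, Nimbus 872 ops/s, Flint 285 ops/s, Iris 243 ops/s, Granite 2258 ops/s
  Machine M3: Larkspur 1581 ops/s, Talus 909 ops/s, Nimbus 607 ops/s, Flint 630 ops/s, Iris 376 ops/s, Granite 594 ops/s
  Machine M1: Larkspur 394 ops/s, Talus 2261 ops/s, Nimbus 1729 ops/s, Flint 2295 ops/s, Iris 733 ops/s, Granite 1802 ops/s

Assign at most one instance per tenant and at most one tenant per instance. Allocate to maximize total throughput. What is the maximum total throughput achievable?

Optimal: Larkspur→Machine M3 (1581 ops/s), Talus→Machine M1 (2261 ops/s), Nimbus→Machine M4 (1540 ops/s), Flint→Machine M5 (2005 ops/s), Iris→Machine M7 (1290 ops/s), Granite→Machine M2 (2258 ops/s) — total 1581+2261+1540+2005+1290+2258 = 10935 ops/s.
Max-entry greedy (repeatedly take the single best remaining cell) gives 10243 ops/s, worse by 692.
No other one-to-one assignment exceeds 10935 ops/s.

Max total: 10935 ops/s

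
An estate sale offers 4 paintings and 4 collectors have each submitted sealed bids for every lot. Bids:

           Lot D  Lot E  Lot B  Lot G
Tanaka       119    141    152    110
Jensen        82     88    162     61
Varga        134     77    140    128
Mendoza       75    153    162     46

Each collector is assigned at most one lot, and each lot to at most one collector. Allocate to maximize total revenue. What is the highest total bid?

Max total: $562

This is a one-to-one assignment (maximum-weight bipartite matching).
Optimal: Tanaka→Lot D ($119), Jensen→Lot B ($162), Varga→Lot G ($128), Mendoza→Lot E ($153) — total 119+162+128+153 = $562.
Next-best assignment: Tanaka→Lot G, Jensen→Lot B, Varga→Lot D, Mendoza→Lot E = $559.
Swapping Varga↔Tanaka (Varga→Lot D $134, Tanaka→Lot G $110) loses 3.
Every other assignment is strictly worse.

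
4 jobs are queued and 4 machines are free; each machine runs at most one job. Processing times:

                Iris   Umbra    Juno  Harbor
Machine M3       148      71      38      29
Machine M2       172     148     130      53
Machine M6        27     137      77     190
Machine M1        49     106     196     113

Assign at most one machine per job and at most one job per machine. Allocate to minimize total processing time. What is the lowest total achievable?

Min total: 224 min

Optimal: Iris→Machine M6 (27 min), Umbra→Machine M1 (106 min), Juno→Machine M3 (38 min), Harbor→Machine M2 (53 min) — total 27+106+38+53 = 224 min.
Row-greedy (each job in turn takes its cheapest remaining machine) gives 341 min, worse by 117.
Next-best assignment: Iris→Machine M1, Umbra→Machine M3, Juno→Machine M6, Harbor→Machine M2 = 250 min.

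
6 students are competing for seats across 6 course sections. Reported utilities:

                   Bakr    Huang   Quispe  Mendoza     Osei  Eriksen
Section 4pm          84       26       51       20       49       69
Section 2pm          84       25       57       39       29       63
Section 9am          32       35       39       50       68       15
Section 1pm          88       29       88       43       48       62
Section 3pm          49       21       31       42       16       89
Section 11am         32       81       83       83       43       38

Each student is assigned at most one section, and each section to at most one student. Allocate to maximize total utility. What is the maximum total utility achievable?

Maximum total: 449 points

Treat this as an assignment problem: match each student to one section.
Optimal: Bakr→Section 4pm (84 points), Huang→Section 11am (81 points), Quispe→Section 1pm (88 points), Mendoza→Section 2pm (39 points), Osei→Section 9am (68 points), Eriksen→Section 3pm (89 points) — total 84+81+88+39+68+89 = 449 points.
Column-greedy (each section in turn goes to its best remaining student) gives 426 points, worse by 23.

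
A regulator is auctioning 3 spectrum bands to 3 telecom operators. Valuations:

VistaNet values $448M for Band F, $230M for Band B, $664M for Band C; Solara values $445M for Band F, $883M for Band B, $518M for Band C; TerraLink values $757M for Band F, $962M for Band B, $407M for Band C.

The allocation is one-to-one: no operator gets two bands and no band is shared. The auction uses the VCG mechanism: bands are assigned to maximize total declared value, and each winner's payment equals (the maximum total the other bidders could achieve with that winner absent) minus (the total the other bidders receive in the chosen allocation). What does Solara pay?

Solara pays $205M.

Efficient allocation: VistaNet→Band C ($664M), Solara→Band B ($883M), TerraLink→Band F ($757M); total welfare W = $2304M.
Solara receives Band B at value $883M, so the others get W − 883 = $1421M.
Without Solara: best allocation of the remaining 2 bidders over all 3 bands is VistaNet→Band C ($664M), TerraLink→Band B ($962M), total $1626M.
VCG payment = (others' best without Solara) − (others' welfare with Solara) = 1626 − 1421 = $205M.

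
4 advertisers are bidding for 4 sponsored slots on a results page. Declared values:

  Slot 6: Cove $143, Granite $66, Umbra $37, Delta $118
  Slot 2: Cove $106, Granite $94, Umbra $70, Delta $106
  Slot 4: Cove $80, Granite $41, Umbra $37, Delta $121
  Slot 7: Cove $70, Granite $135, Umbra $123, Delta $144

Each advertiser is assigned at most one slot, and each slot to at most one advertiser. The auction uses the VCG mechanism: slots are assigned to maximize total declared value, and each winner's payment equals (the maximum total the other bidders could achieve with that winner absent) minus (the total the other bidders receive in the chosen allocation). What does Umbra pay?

Efficient allocation: Cove→Slot 6 ($143), Granite→Slot 2 ($94), Umbra→Slot 7 ($123), Delta→Slot 4 ($121); total welfare W = $481.
Umbra receives Slot 7 at value $123, so the others get W − 123 = $358.
Without Umbra: best allocation of the remaining 3 bidders over all 4 slots is Cove→Slot 6 ($143), Granite→Slot 7 ($135), Delta→Slot 4 ($121), total $399.
VCG payment = (others' best without Umbra) − (others' welfare with Umbra) = 399 − 358 = $41.

Umbra pays $41.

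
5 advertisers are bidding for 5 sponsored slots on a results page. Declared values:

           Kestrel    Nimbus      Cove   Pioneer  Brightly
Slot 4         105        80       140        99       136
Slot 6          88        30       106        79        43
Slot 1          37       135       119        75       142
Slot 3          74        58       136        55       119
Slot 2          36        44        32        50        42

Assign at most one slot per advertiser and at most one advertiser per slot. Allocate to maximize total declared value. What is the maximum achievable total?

Maximum total: $545

Optimal: Kestrel→Slot 6 ($88), Nimbus→Slot 1 ($135), Cove→Slot 3 ($136), Pioneer→Slot 2 ($50), Brightly→Slot 4 ($136) — total 88+135+136+50+136 = $545.
Next-best assignment: Kestrel→Slot 6, Nimbus→Slot 1, Cove→Slot 4, Pioneer→Slot 2, Brightly→Slot 3 = $532.
Swapping Kestrel↔Nimbus (Kestrel→Slot 1 $37, Nimbus→Slot 6 $30) loses 156.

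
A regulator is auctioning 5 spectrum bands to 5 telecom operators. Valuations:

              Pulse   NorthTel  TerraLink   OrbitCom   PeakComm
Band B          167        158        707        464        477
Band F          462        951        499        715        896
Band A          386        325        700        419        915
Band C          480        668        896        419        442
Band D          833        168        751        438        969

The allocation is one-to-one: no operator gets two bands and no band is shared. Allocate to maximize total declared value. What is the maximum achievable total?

This is a one-to-one assignment (maximum-weight bipartite matching).
Optimal: Pulse→Band D ($833M), NorthTel→Band F ($951M), TerraLink→Band C ($896M), OrbitCom→Band B ($464M), PeakComm→Band A ($915M) — total 833+951+896+464+915 = $4059M.
Column-greedy (each band in turn goes to its best remaining operator) gives $3491M, worse by 568.
No other one-to-one assignment exceeds $4059M.

Max total: $4059M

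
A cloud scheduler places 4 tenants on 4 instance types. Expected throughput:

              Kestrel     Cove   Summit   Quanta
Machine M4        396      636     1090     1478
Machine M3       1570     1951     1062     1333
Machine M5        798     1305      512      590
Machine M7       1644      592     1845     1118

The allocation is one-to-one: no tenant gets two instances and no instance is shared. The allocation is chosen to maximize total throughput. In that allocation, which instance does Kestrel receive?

Treat this as an assignment problem: match each tenant to one instance.
Optimal: Kestrel→Machine M3 (1570 ops/s), Cove→Machine M5 (1305 ops/s), Summit→Machine M7 (1845 ops/s), Quanta→Machine M4 (1478 ops/s) — total 1570+1305+1845+1478 = 6198 ops/s.
Max-entry greedy (repeatedly take the single best remaining cell) gives 6072 ops/s, worse by 126.
Swapping Kestrel↔Summit (Kestrel→Machine M7 1644 ops/s, Summit→Machine M3 1062 ops/s) loses 709.
Kestrel's own top instance is Machine M7 (1644 ops/s), but forcing Kestrel→Machine M7 and reassigning the rest optimally gives only 5585 ops/s — worse by 613.

Kestrel receives Machine M3.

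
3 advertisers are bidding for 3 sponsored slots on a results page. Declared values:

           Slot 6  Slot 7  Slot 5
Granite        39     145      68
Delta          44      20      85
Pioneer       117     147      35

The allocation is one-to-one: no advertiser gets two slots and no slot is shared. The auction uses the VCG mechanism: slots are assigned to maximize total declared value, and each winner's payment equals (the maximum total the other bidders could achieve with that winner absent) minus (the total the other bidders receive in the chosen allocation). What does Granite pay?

Efficient allocation: Granite→Slot 7 ($145), Delta→Slot 5 ($85), Pioneer→Slot 6 ($117); total welfare W = $347.
Granite receives Slot 7 at value $145, so the others get W − 145 = $202.
Without Granite: best allocation of the remaining 2 bidders over all 3 slots is Delta→Slot 5 ($85), Pioneer→Slot 7 ($147), total $232.
VCG payment = (others' best without Granite) − (others' welfare with Granite) = 232 − 202 = $30.

Granite pays $30.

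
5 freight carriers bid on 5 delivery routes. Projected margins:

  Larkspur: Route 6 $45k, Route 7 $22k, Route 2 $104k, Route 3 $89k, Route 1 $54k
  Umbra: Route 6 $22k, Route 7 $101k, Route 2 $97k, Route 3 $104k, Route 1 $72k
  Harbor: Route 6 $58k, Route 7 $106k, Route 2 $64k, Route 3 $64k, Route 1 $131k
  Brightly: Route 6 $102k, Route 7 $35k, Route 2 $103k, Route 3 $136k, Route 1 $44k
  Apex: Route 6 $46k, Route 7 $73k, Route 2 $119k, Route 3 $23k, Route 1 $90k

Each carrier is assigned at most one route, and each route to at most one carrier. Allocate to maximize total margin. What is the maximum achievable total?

Maximum total: $542k

Treat this as an assignment problem: match each carrier to one route.
Optimal: Larkspur→Route 3 ($89k), Umbra→Route 7 ($101k), Harbor→Route 1 ($131k), Brightly→Route 6 ($102k), Apex→Route 2 ($119k) — total 89+101+131+102+119 = $542k.
Row-greedy (each carrier in turn takes its best remaining route) gives $514k, worse by 28.
Next-best assignment: Larkspur→Route 6, Umbra→Route 7, Harbor→Route 1, Brightly→Route 3, Apex→Route 2 = $532k.
Swapping Harbor↔Brightly (Harbor→Route 6 $58k, Brightly→Route 1 $44k) loses 131.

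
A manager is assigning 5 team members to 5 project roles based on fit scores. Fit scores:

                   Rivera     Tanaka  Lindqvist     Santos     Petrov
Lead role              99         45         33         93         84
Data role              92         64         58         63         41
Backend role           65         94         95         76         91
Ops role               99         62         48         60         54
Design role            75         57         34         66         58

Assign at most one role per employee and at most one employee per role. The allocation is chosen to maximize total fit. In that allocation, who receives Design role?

Petrov receives Design role.

Treat this as an assignment problem: match each employee to one role.
Optimal: Rivera→Ops role (99 pts), Tanaka→Data role (64 pts), Lindqvist→Backend role (95 pts), Santos→Lead role (93 pts), Petrov→Design role (58 pts) — total 99+64+95+93+58 = 409 pts.
Max-entry greedy (repeatedly take the single best remaining cell) gives 378 pts, worse by 31.
Next-best assignment: Rivera→Ops role, Tanaka→Data role, Lindqvist→Backend role, Santos→Design role, Petrov→Lead role = 408 pts.
Petrov's own top role is Backend role (91 pts), but forcing Petrov→Backend role and reassigning the rest optimally gives only 398 pts — worse by 11.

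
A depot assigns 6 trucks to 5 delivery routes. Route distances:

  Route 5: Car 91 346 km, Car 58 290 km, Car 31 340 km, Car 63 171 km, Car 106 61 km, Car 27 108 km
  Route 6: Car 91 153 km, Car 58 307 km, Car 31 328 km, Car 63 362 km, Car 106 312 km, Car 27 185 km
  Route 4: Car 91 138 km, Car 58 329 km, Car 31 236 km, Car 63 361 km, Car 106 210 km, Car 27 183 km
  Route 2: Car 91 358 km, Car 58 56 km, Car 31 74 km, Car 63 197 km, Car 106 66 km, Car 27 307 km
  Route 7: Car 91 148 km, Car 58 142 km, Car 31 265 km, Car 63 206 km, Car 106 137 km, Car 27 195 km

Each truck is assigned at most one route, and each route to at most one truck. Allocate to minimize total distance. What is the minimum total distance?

Minimum total: 600 km

Optimal: Car 106→Route 5 (61 km), Car 27→Route 6 (185 km), Car 91→Route 4 (138 km), Car 31→Route 2 (74 km), Car 58→Route 7 (142 km) — total 61+185+138+74+142 = 600 km.
Row-greedy (each truck in turn takes its cheapest remaining route) gives 942 km, worse by 342.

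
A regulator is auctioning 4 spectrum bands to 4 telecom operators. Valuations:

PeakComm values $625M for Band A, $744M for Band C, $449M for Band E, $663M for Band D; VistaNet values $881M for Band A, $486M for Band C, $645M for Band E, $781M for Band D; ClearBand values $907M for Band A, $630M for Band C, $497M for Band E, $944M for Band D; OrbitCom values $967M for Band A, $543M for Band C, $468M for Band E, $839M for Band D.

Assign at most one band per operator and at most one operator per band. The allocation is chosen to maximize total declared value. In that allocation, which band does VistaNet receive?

VistaNet receives Band E.

Optimal: PeakComm→Band C ($744M), VistaNet→Band E ($645M), ClearBand→Band D ($944M), OrbitCom→Band A ($967M) — total 744+645+944+967 = $3300M.
Row-greedy (each operator in turn takes its best remaining band) gives $3037M, worse by 263.
Swapping VistaNet↔PeakComm (VistaNet→Band C $486M, PeakComm→Band E $449M) loses 454.
VistaNet's own top band is Band A ($881M), but forcing VistaNet→Band A and reassigning the rest optimally gives only $3037M — worse by 263.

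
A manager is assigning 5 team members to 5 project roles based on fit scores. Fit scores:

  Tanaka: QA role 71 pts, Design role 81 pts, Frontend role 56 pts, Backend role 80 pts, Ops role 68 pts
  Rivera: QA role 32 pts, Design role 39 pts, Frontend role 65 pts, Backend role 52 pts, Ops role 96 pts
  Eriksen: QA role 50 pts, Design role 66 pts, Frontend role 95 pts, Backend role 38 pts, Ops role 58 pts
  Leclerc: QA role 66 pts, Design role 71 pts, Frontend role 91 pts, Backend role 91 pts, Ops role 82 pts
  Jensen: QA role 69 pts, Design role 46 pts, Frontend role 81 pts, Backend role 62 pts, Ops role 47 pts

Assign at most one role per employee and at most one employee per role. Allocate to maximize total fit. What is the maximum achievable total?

Maximum total: 432 pts

Optimal: Tanaka→Design role (81 pts), Rivera→Ops role (96 pts), Eriksen→Frontend role (95 pts), Leclerc→Backend role (91 pts), Jensen→QA role (69 pts) — total 81+96+95+91+69 = 432 pts.
Column-greedy (each role in turn goes to its best remaining employee) gives 395 pts, worse by 37.
Swapping Rivera↔Eriksen (Rivera→Frontend role 65 pts, Eriksen→Ops role 58 pts) loses 68.
No other one-to-one assignment exceeds 432 pts.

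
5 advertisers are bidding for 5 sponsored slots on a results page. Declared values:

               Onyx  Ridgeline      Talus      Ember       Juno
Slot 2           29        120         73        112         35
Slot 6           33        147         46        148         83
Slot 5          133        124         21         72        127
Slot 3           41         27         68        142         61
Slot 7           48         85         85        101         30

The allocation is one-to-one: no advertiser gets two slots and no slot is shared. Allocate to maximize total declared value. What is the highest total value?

Optimal: Onyx→Slot 5 ($133), Ridgeline→Slot 2 ($120), Talus→Slot 7 ($85), Ember→Slot 3 ($142), Juno→Slot 6 ($83) — total 133+120+85+142+83 = $563.
Column-greedy (each slot in turn goes to its best remaining advertiser) gives $499, worse by 64.
Next-best assignment: Onyx→Slot 5, Ridgeline→Slot 2, Talus→Slot 7, Ember→Slot 6, Juno→Slot 3 = $547.
Every other assignment is strictly worse.

Maximum total: $563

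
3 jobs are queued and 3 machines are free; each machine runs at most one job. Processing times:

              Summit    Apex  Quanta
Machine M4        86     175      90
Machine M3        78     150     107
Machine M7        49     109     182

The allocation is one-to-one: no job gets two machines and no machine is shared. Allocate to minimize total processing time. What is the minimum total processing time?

Minimum total: 277 min

Optimal: Summit→Machine M3 (78 min), Apex→Machine M7 (109 min), Quanta→Machine M4 (90 min) — total 78+109+90 = 277 min.
Swapping Quanta↔Apex (Quanta→Machine M7 182 min, Apex→Machine M4 175 min) adds 158.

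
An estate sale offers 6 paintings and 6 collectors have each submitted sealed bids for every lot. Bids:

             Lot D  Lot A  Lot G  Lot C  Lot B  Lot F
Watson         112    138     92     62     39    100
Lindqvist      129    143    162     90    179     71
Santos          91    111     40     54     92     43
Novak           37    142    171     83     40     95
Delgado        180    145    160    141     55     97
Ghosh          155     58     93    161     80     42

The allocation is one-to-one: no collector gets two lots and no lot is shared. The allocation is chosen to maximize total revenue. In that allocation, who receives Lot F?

Watson receives Lot F.

This is the linear assignment problem.
Optimal: Watson→Lot F ($100), Lindqvist→Lot B ($179), Santos→Lot A ($111), Novak→Lot G ($171), Delgado→Lot D ($180), Ghosh→Lot C ($161) — total 100+179+111+171+180+161 = $902.
Column-greedy (each lot in turn goes to its best remaining collector) gives $847, worse by 55.
Checked against all permutations: $902 is optimal.
Watson's own top lot is Lot A ($138), but forcing Watson→Lot A and reassigning the rest optimally gives only $872 — worse by 30.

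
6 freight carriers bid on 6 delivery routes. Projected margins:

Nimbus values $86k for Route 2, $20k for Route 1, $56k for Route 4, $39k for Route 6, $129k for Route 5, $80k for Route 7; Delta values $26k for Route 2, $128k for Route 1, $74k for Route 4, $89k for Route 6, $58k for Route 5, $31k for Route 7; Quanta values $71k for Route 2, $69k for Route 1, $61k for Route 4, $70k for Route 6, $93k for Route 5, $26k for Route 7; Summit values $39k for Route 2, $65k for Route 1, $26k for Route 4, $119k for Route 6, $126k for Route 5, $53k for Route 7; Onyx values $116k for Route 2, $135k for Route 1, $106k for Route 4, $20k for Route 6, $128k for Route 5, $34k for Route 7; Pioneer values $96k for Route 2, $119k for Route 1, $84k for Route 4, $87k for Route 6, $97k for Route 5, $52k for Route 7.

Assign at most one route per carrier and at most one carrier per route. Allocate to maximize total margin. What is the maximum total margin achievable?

This is the linear assignment problem.
Optimal: Nimbus→Route 7 ($80k), Delta→Route 1 ($128k), Quanta→Route 5 ($93k), Summit→Route 6 ($119k), Onyx→Route 4 ($106k), Pioneer→Route 2 ($96k) — total 80+128+93+119+106+96 = $622k.
Row-greedy (each carrier in turn takes its best remaining route) gives $605k, worse by 17.
Next-best assignment: Nimbus→Route 7, Delta→Route 1, Quanta→Route 5, Summit→Route 6, Onyx→Route 2, Pioneer→Route 4 = $620k.

Max total: $622k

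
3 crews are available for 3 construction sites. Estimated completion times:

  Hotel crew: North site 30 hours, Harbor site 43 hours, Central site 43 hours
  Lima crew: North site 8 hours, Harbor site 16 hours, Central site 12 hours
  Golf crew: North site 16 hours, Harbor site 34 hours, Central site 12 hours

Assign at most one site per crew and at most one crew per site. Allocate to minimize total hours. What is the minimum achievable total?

Optimal: Hotel crew→North site (30 hours), Lima crew→Harbor site (16 hours), Golf crew→Central site (12 hours) — total 30+16+12 = 58 hours.
Min-entry greedy (repeatedly take the single cheapest remaining cell) gives 63 hours, worse by 5.

Min total: 58 hours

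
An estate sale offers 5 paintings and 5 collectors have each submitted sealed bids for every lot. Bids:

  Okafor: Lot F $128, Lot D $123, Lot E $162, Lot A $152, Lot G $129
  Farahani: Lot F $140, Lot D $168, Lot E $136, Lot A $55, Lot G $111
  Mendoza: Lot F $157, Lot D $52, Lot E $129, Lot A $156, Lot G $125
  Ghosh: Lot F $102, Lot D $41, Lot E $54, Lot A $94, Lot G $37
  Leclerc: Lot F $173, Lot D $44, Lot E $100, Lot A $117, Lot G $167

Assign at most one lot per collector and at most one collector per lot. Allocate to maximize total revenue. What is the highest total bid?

Max total: $755

This is a one-to-one assignment (maximum-weight bipartite matching).
Optimal: Okafor→Lot E ($162), Farahani→Lot D ($168), Mendoza→Lot A ($156), Ghosh→Lot F ($102), Leclerc→Lot G ($167) — total 162+168+156+102+167 = $755.
Row-greedy (each collector in turn takes its best remaining lot) gives $748, worse by 7.
Next-best assignment: Okafor→Lot E, Farahani→Lot D, Mendoza→Lot F, Ghosh→Lot A, Leclerc→Lot G = $748.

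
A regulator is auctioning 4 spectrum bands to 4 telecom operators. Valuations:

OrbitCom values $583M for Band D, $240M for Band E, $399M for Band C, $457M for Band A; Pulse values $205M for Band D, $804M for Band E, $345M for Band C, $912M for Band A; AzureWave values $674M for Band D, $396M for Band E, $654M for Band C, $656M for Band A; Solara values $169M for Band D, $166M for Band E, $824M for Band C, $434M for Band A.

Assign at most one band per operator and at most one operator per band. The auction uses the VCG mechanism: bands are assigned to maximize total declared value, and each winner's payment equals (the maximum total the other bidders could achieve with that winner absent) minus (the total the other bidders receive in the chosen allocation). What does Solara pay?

Efficient allocation: OrbitCom→Band D ($583M), Pulse→Band E ($804M), AzureWave→Band A ($656M), Solara→Band C ($824M); total welfare W = $2867M.
Solara receives Band C at value $824M, so the others get W − 824 = $2043M.
Without Solara: best allocation of the remaining 3 bidders over all 4 bands is OrbitCom→Band D ($583M), Pulse→Band A ($912M), AzureWave→Band C ($654M), total $2149M.
VCG payment = (others' best without Solara) − (others' welfare with Solara) = 2149 − 2043 = $106M.

Solara pays $106M.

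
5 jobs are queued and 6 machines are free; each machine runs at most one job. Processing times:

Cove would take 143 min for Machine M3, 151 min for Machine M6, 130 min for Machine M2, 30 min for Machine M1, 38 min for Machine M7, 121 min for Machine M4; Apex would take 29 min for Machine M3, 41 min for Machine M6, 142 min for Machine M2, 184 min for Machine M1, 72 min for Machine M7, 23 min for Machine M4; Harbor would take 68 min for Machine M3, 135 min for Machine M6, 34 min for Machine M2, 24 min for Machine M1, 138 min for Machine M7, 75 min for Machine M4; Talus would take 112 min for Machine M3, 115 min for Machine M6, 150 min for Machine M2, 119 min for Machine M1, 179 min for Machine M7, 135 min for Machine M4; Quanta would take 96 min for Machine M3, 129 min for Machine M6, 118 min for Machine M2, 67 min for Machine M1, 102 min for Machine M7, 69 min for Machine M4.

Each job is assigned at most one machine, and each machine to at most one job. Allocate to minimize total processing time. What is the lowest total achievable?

Optimal: Cove→Machine M7 (38 min), Apex→Machine M4 (23 min), Harbor→Machine M2 (34 min), Talus→Machine M3 (112 min), Quanta→Machine M1 (67 min) — total 38+23+34+112+67 = 274 min.
Min-entry greedy (repeatedly take the single cheapest remaining cell) gives 296 min, worse by 22.

Minimum total: 274 min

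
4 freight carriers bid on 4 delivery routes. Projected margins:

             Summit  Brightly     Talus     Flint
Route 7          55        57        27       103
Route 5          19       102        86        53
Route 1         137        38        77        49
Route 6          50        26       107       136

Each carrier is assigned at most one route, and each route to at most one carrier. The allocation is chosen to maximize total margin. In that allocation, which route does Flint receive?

Optimal: Summit→Route 1 ($137k), Brightly→Route 5 ($102k), Talus→Route 6 ($107k), Flint→Route 7 ($103k) — total 137+102+107+103 = $449k.
Max-entry greedy (repeatedly take the single best remaining cell) gives $402k, worse by 47.
Swapping Talus↔Brightly (Talus→Route 5 $86k, Brightly→Route 6 $26k) loses 97.
Every other assignment is strictly worse.
Flint's own top route is Route 6 ($136k), but forcing Flint→Route 6 and reassigning the rest optimally gives only $416k — worse by 33.

Flint receives Route 7.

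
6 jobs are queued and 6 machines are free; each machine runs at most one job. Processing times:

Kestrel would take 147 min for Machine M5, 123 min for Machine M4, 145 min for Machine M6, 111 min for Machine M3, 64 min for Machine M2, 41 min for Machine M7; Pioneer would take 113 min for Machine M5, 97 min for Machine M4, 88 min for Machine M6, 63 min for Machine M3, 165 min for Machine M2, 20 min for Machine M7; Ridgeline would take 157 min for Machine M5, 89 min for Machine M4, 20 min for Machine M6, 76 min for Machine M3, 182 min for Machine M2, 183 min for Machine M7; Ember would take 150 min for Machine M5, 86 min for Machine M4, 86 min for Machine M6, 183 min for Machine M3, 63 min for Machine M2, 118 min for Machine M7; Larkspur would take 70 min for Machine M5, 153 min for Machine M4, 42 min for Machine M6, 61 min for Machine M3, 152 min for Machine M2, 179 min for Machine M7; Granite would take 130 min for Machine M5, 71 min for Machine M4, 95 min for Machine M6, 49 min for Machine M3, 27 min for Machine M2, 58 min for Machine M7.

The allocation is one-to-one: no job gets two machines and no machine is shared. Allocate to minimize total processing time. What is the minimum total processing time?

Optimal: Kestrel→Machine M7 (41 min), Pioneer→Machine M3 (63 min), Ridgeline→Machine M6 (20 min), Ember→Machine M4 (86 min), Larkspur→Machine M5 (70 min), Granite→Machine M2 (27 min) — total 41+63+20+86+70+27 = 307 min.
Column-greedy (each machine in turn goes to its cheapest remaining job) gives 328 min, worse by 21.
Every other assignment is strictly worse.

Minimum total: 307 min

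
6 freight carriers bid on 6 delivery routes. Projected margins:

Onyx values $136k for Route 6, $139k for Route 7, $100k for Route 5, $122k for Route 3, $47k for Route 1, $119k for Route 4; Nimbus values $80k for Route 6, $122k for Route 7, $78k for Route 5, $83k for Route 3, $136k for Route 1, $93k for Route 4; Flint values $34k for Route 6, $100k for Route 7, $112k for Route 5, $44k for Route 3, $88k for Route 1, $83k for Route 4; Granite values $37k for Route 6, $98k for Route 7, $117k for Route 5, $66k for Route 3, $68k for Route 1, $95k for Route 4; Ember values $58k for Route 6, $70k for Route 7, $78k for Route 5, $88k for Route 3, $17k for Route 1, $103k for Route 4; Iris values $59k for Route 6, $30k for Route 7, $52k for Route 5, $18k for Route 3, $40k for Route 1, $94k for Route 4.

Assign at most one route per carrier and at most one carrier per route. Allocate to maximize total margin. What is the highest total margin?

Max total: $671k

Optimal: Onyx→Route 6 ($136k), Nimbus→Route 1 ($136k), Flint→Route 7 ($100k), Granite→Route 5 ($117k), Ember→Route 3 ($88k), Iris→Route 4 ($94k) — total 136+136+100+117+88+94 = $671k.
Row-greedy (each carrier in turn takes its best remaining route) gives $629k, worse by 42.
Swapping Onyx↔Iris (Onyx→Route 4 $119k, Iris→Route 6 $59k) loses 52.
No other one-to-one assignment exceeds $671k.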